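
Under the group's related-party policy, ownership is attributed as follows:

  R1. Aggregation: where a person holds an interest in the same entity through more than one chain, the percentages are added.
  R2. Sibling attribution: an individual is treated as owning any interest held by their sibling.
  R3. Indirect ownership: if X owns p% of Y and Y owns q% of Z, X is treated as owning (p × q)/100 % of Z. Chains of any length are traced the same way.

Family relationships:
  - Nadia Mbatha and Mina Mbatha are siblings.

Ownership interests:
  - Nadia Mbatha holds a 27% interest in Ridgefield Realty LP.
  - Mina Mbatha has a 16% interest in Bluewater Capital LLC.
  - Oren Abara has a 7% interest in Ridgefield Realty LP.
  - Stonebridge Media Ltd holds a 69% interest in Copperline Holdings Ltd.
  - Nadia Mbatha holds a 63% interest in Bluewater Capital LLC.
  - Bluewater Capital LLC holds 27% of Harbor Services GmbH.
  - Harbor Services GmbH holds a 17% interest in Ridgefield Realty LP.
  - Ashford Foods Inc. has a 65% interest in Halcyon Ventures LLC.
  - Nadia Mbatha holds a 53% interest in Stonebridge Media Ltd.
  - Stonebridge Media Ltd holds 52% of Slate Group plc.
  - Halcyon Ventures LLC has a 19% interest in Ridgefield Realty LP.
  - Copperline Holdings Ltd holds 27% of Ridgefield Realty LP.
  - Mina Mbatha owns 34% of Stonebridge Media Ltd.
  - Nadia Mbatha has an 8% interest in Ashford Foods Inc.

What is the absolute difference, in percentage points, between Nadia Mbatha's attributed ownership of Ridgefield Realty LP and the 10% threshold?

By sibling attribution (R2), Nadia Mbatha is treated as also owning Mina Mbatha's interest in Stonebridge Media Ltd, giving 53% + 34% = 87%.
By sibling attribution (R2), Nadia Mbatha is treated as also owning Mina Mbatha's interest in Bluewater Capital LLC, giving 63% + 16% = 79%.
Chain via Stonebridge Media Ltd → Copperline Holdings Ltd (R3): 87% × 69% × 27% = 16.2081% of Ridgefield Realty LP.
Chain via Ashford Foods Inc. → Halcyon Ventures LLC (R3): 8% × 65% × 19% = 0.988% of Ridgefield Realty LP.
Chain via Bluewater Capital LLC → Harbor Services GmbH (R3): 79% × 27% × 17% = 3.6261% of Ridgefield Realty LP.
Direct interest in Ridgefield Realty LP: 27%.
Aggregating (R1): 16.2081% + 0.988% + 3.6261% + 27% = 47.8222%.
47.8222% exceeds the 10% threshold by 37.8222 percentage points.

37.8222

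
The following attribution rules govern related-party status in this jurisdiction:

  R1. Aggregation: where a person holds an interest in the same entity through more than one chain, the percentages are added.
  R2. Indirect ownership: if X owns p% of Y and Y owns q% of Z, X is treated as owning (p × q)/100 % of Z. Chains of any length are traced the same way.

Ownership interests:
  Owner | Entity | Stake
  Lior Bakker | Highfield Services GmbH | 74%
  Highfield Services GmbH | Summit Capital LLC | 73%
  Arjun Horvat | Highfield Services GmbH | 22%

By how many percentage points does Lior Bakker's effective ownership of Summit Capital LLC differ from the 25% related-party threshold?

Chain via Highfield Services GmbH (R2): 74% × 73% = 54.02% of Summit Capital LLC.
54.02% exceeds the 25% threshold by 29.02 percentage points.

29.02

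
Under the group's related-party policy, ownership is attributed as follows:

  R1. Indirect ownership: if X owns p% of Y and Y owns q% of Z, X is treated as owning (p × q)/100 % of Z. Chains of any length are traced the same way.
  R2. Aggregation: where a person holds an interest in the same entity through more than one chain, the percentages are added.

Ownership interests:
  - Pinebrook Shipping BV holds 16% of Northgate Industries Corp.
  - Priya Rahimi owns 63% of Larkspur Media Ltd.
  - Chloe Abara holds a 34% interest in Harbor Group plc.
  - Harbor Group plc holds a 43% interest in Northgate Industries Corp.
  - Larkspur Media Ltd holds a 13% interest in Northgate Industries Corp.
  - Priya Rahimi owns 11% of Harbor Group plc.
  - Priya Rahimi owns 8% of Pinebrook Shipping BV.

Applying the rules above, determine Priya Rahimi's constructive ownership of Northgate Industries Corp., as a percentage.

14.2%

Chain via Larkspur Media Ltd (R1): 63% × 13% = 8.19% of Northgate Industries Corp.
Chain via Harbor Group plc (R1): 11% × 43% = 4.73% of Northgate Industries Corp.
Chain via Pinebrook Shipping BV (R1): 8% × 16% = 1.28% of Northgate Industries Corp.
Aggregating (R2): 8.19% + 4.73% + 1.28% = 14.2%.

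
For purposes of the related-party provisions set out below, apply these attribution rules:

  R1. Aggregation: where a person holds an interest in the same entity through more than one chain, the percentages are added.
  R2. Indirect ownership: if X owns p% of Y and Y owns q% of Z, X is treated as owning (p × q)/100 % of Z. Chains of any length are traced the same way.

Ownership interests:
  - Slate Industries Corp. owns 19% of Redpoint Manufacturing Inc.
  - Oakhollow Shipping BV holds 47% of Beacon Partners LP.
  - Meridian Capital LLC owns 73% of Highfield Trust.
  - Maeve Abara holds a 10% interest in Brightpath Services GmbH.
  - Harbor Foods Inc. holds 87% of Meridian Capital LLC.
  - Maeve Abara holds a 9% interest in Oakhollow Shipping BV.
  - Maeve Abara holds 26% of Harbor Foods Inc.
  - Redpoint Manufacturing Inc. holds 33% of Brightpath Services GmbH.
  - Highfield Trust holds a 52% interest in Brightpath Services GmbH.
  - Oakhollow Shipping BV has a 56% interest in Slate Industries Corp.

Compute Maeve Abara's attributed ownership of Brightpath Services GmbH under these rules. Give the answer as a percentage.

18.90256%

Chain via Oakhollow Shipping BV → Slate Industries Corp. → Redpoint Manufacturing Inc. (R2): 9% × 56% × 19% × 33% = 0.316008% of Brightpath Services GmbH.
Chain via Harbor Foods Inc. → Meridian Capital LLC → Highfield Trust (R2): 26% × 87% × 73% × 52% = 8.586552% of Brightpath Services GmbH.
Direct interest in Brightpath Services GmbH: 10%.
Aggregating (R1): 0.316008% + 8.586552% + 10% = 18.90256%.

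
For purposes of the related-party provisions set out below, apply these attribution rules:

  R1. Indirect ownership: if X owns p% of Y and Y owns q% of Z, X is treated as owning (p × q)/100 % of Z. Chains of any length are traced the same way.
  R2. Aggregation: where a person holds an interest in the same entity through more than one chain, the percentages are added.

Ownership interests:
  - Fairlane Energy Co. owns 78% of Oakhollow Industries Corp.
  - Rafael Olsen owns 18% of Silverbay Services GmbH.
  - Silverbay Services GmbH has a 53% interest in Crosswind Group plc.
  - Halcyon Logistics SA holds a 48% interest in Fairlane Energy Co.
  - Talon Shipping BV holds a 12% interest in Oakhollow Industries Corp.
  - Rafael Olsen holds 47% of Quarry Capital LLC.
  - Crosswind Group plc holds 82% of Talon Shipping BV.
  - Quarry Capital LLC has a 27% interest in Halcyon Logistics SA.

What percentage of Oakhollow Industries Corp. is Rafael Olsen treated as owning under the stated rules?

Chain via Silverbay Services GmbH → Crosswind Group plc → Talon Shipping BV (R1): 18% × 53% × 82% × 12% = 0.938736% of Oakhollow Industries Corp.
Chain via Quarry Capital LLC → Halcyon Logistics SA → Fairlane Energy Co. (R1): 47% × 27% × 48% × 78% = 4.751136% of Oakhollow Industries Corp.
Aggregating (R2): 0.938736% + 4.751136% = 5.689872%.

5.689872%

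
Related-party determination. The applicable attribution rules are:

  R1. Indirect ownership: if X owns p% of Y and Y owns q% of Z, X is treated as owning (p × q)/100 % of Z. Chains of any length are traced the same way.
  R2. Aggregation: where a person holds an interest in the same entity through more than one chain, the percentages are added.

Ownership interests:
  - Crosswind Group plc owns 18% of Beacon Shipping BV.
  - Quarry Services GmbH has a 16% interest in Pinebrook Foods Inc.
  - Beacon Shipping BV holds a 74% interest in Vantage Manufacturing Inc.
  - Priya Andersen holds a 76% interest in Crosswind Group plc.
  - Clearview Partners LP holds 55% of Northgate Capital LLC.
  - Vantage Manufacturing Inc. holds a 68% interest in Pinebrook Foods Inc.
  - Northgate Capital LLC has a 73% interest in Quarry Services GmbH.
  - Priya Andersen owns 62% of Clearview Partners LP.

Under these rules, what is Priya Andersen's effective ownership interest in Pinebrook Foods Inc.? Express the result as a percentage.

Chain via Crosswind Group plc → Beacon Shipping BV → Vantage Manufacturing Inc. (R1): 76% × 18% × 74% × 68% = 6.883776% of Pinebrook Foods Inc.
Chain via Clearview Partners LP → Northgate Capital LLC → Quarry Services GmbH (R1): 62% × 55% × 73% × 16% = 3.98288% of Pinebrook Foods Inc.
Aggregating (R2): 6.883776% + 3.98288% = 10.866656%.

10.866656%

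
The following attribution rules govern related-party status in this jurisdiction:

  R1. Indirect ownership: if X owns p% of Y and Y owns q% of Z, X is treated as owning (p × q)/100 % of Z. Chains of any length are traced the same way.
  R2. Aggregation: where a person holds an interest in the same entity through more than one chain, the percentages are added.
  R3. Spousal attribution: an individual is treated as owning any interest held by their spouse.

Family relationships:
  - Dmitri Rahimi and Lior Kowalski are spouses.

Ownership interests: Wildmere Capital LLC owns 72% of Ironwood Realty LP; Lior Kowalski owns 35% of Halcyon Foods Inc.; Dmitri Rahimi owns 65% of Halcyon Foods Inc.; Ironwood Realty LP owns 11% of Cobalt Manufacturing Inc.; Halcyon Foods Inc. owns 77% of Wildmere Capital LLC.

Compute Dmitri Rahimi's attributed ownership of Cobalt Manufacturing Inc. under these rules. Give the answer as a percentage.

6.0984%

By spousal attribution (R3), Dmitri Rahimi is treated as also owning Lior Kowalski's interest in Halcyon Foods Inc, giving 65% + 35% = 100%.
Chain via Halcyon Foods Inc. → Wildmere Capital LLC → Ironwood Realty LP (R1): 100% × 77% × 72% × 11% = 6.0984% of Cobalt Manufacturing Inc.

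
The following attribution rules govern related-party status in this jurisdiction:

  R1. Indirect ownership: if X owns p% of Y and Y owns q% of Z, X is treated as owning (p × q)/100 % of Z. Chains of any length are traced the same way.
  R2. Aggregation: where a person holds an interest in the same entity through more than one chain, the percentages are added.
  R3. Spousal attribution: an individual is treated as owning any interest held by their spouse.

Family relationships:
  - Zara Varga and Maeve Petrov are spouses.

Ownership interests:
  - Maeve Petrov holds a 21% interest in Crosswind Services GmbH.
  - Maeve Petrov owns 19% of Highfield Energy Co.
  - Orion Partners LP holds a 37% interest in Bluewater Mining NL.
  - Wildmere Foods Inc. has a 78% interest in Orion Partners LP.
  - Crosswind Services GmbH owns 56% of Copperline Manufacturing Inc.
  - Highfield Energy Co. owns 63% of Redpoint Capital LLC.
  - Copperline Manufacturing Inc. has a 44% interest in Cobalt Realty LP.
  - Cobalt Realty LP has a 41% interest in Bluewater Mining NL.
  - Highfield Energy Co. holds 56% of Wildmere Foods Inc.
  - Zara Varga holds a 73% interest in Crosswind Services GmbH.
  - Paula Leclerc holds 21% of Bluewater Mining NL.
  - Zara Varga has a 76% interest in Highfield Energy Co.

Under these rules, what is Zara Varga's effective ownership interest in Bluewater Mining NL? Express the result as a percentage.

24.849776%

By spousal attribution (R3), Zara Varga is treated as also owning Maeve Petrov's interest in Highfield Energy Co, giving 76% + 19% = 95%.
By spousal attribution (R3), Zara Varga is treated as also owning Maeve Petrov's interest in Crosswind Services GmbH, giving 73% + 21% = 94%.
Chain via Highfield Energy Co. → Wildmere Foods Inc. → Orion Partners LP (R1): 95% × 56% × 78% × 37% = 15.35352% of Bluewater Mining NL.
Chain via Crosswind Services GmbH → Copperline Manufacturing Inc. → Cobalt Realty LP (R1): 94% × 56% × 44% × 41% = 9.496256% of Bluewater Mining NL.
Aggregating (R2): 15.35352% + 9.496256% = 24.849776%.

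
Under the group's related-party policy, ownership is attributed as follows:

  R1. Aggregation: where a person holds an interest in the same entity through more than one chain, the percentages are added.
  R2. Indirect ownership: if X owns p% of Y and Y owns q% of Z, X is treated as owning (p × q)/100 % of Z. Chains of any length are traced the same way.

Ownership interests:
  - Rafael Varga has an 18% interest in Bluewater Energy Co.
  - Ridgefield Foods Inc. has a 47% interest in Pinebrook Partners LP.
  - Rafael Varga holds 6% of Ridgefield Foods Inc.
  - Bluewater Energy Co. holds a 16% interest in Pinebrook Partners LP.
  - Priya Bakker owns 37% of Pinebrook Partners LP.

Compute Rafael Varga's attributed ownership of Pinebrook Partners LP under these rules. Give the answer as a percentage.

Chain via Ridgefield Foods Inc. (R2): 6% × 47% = 2.82% of Pinebrook Partners LP.
Chain via Bluewater Energy Co. (R2): 18% × 16% = 2.88% of Pinebrook Partners LP.
Aggregating (R1): 2.82% + 2.88% = 5.7%.

5.7%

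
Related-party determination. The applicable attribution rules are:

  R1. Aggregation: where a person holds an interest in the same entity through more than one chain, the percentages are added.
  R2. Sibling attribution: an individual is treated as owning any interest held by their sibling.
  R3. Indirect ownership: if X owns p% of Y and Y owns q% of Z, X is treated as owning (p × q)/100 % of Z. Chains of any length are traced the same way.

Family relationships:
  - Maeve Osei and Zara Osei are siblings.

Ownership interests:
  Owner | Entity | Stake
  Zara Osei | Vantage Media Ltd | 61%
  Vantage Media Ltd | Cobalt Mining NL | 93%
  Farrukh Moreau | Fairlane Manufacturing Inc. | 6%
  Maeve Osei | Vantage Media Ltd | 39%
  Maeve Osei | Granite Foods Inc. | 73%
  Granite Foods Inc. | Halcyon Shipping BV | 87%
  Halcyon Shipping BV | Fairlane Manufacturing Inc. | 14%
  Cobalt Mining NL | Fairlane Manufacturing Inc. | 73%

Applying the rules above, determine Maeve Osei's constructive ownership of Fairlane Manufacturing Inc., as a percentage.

76.7814%

By sibling attribution (R2), Maeve Osei is treated as also owning Zara Osei's interest in Vantage Media Ltd, giving 39% + 61% = 100%.
Chain via Granite Foods Inc. → Halcyon Shipping BV (R3): 73% × 87% × 14% = 8.8914% of Fairlane Manufacturing Inc.
Chain via Vantage Media Ltd → Cobalt Mining NL (R3): 100% × 93% × 73% = 67.89% of Fairlane Manufacturing Inc.
Aggregating (R1): 8.8914% + 67.89% = 76.7814%.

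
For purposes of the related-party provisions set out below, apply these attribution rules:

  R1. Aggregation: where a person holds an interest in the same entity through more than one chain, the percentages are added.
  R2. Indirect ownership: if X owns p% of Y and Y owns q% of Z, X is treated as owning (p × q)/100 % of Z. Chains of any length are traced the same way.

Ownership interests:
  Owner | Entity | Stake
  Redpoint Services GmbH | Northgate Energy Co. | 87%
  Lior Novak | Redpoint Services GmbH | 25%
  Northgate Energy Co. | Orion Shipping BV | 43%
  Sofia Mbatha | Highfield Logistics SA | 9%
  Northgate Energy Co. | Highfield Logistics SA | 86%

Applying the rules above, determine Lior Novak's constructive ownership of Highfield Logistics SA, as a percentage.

Chain via Redpoint Services GmbH → Northgate Energy Co. (R2): 25% × 87% × 86% = 18.705% of Highfield Logistics SA.

18.705%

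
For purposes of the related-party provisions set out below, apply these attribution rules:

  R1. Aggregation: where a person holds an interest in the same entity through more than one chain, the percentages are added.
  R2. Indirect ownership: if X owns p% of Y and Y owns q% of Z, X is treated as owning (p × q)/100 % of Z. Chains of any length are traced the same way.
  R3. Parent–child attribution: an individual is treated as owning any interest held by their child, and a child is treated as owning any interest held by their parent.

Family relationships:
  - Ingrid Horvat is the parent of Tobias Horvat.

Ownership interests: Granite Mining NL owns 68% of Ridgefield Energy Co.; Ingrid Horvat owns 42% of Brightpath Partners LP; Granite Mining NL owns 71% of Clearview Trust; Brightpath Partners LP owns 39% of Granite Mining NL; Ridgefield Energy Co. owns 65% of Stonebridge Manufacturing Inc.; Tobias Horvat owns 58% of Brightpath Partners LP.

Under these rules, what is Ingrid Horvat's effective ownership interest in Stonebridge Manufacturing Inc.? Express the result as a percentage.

17.238%

By parent–child attribution (R3), Ingrid Horvat is treated as also owning Tobias Horvat's interest in Brightpath Partners LP, giving 42% + 58% = 100%.
Chain via Brightpath Partners LP → Granite Mining NL → Ridgefield Energy Co. (R2): 100% × 39% × 68% × 65% = 17.238% of Stonebridge Manufacturing Inc.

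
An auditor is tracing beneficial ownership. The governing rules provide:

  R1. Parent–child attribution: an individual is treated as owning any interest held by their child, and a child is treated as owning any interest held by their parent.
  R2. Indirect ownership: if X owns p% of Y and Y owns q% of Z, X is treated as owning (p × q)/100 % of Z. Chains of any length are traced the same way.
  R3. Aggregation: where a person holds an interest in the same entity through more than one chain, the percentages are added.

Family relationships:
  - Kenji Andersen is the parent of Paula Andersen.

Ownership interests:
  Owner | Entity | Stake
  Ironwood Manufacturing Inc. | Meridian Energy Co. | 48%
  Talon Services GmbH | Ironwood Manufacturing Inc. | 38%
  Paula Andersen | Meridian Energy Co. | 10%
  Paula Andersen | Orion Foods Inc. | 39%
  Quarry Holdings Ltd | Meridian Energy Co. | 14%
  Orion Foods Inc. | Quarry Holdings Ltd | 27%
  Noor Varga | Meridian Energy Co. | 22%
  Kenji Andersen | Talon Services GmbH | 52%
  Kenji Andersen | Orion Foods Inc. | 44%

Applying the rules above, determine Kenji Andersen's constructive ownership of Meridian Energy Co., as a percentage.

By parent–child attribution (R1), Kenji Andersen is treated as also owning Paula Andersen's interest in Orion Foods Inc, giving 44% + 39% = 83%.
By parent–child attribution (R1), Kenji Andersen is treated as owning Paula Andersen's 10% interest in Meridian Energy Co.
Chain via Talon Services GmbH → Ironwood Manufacturing Inc. (R2): 52% × 38% × 48% = 9.4848% of Meridian Energy Co.
Chain via Orion Foods Inc. → Quarry Holdings Ltd (R2): 83% × 27% × 14% = 3.1374% of Meridian Energy Co.
Direct interest in Meridian Energy Co: 10%.
Aggregating (R3): 9.4848% + 3.1374% + 10% = 22.6222%.

22.6222%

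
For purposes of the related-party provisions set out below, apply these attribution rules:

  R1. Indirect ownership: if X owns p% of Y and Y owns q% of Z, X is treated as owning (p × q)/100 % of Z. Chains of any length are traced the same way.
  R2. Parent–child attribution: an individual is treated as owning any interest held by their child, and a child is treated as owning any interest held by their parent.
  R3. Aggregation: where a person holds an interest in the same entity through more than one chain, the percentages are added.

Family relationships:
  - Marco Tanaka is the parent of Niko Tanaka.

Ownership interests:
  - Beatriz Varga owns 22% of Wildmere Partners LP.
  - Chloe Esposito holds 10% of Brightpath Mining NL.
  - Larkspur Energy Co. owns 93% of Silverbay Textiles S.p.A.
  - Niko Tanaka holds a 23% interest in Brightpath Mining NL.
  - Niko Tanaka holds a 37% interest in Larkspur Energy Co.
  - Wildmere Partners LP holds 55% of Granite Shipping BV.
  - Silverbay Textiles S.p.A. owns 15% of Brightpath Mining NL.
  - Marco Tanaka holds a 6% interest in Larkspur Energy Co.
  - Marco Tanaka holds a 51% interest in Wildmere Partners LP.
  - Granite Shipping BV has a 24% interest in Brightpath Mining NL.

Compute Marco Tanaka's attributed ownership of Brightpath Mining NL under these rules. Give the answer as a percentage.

By parent–child attribution (R2), Marco Tanaka is treated as also owning Niko Tanaka's interest in Larkspur Energy Co, giving 6% + 37% = 43%.
By parent–child attribution (R2), Marco Tanaka is treated as owning Niko Tanaka's 23% interest in Brightpath Mining NL.
Chain via Larkspur Energy Co. → Silverbay Textiles S.p.A. (R1): 43% × 93% × 15% = 5.9985% of Brightpath Mining NL.
Chain via Wildmere Partners LP → Granite Shipping BV (R1): 51% × 55% × 24% = 6.732% of Brightpath Mining NL.
Direct interest in Brightpath Mining NL: 23%.
Aggregating (R3): 5.9985% + 6.732% + 23% = 35.7305%.

35.7305%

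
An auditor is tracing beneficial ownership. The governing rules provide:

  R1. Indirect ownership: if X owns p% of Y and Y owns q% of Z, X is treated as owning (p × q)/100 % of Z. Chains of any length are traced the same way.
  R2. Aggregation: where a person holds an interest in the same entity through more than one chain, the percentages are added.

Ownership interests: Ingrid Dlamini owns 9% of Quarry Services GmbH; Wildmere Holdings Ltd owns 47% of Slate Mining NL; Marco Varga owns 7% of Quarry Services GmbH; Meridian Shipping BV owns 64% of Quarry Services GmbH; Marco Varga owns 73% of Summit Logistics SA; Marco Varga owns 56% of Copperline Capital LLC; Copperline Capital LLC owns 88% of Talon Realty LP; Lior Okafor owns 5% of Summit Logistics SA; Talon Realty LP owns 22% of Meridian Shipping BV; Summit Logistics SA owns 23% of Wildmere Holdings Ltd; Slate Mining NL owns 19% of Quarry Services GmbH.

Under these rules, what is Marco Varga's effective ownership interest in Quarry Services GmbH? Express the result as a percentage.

15.437971%

Chain via Summit Logistics SA → Wildmere Holdings Ltd → Slate Mining NL (R1): 73% × 23% × 47% × 19% = 1.499347% of Quarry Services GmbH.
Chain via Copperline Capital LLC → Talon Realty LP → Meridian Shipping BV (R1): 56% × 88% × 22% × 64% = 6.938624% of Quarry Services GmbH.
Direct interest in Quarry Services GmbH: 7%.
Aggregating (R2): 1.499347% + 6.938624% + 7% = 15.437971%.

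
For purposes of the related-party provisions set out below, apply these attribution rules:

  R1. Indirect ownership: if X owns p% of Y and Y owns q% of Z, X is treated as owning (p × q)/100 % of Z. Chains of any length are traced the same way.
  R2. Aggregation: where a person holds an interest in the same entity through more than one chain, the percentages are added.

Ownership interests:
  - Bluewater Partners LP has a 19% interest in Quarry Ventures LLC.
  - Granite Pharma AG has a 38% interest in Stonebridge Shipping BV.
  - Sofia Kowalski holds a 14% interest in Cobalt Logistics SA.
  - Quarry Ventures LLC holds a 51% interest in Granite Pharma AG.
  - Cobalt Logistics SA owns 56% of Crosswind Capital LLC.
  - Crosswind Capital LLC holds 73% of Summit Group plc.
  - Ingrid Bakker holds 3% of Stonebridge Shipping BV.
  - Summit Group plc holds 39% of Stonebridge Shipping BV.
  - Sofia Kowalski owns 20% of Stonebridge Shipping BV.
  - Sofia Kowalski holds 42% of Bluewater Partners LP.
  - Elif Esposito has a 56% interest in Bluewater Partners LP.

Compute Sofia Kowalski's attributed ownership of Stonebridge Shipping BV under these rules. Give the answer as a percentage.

23.778572%

Chain via Cobalt Logistics SA → Crosswind Capital LLC → Summit Group plc (R1): 14% × 56% × 73% × 39% = 2.232048% of Stonebridge Shipping BV.
Chain via Bluewater Partners LP → Quarry Ventures LLC → Granite Pharma AG (R1): 42% × 19% × 51% × 38% = 1.546524% of Stonebridge Shipping BV.
Direct interest in Stonebridge Shipping BV: 20%.
Aggregating (R2): 2.232048% + 1.546524% + 20% = 23.778572%.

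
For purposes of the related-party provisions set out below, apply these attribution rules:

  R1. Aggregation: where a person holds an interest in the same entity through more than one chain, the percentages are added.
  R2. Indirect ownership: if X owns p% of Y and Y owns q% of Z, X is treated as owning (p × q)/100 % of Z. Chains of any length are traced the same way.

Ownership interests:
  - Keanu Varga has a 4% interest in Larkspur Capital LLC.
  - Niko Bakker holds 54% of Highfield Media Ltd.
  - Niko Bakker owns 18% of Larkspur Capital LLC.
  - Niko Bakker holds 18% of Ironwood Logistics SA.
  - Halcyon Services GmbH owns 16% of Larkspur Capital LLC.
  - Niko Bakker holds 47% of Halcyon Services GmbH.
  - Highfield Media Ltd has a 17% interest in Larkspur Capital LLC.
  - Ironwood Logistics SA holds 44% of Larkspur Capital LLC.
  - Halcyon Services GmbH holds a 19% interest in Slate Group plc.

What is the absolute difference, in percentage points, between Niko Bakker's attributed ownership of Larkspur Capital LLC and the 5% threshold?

37.62

Chain via Highfield Media Ltd (R2): 54% × 17% = 9.18% of Larkspur Capital LLC.
Chain via Halcyon Services GmbH (R2): 47% × 16% = 7.52% of Larkspur Capital LLC.
Chain via Ironwood Logistics SA (R2): 18% × 44% = 7.92% of Larkspur Capital LLC.
Direct interest in Larkspur Capital LLC: 18%.
Aggregating (R1): 9.18% + 7.52% + 7.92% + 18% = 42.62%.
42.62% exceeds the 5% threshold by 37.62 percentage points.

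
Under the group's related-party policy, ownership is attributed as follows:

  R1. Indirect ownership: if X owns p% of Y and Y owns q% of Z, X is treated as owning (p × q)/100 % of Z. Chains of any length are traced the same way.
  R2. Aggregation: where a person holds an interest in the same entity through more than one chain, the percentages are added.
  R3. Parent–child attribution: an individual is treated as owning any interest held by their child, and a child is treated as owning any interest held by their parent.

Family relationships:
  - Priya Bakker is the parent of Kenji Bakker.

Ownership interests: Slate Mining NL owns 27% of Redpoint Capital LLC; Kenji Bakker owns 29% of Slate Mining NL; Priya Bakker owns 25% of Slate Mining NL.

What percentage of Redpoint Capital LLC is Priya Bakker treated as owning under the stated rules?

14.58%

By parent–child attribution (R3), Priya Bakker is treated as also owning Kenji Bakker's interest in Slate Mining NL, giving 25% + 29% = 54%.
Chain via Slate Mining NL (R1): 54% × 27% = 14.58% of Redpoint Capital LLC.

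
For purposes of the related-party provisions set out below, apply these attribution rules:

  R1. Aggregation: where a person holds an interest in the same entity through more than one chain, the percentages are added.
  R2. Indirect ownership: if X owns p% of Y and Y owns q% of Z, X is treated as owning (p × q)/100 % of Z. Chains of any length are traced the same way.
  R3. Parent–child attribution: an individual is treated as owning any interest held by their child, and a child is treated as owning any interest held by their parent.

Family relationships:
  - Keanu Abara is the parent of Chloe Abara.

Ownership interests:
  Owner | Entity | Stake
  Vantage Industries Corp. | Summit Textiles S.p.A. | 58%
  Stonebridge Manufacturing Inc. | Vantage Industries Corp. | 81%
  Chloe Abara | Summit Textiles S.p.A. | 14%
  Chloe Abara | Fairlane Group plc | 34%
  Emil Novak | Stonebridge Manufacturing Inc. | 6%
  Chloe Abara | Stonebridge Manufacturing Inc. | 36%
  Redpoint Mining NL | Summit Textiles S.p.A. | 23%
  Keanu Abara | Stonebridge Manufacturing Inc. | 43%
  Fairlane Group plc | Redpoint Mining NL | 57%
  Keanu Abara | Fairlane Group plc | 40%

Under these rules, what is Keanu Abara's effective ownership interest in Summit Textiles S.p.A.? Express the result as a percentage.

By parent–child attribution (R3), Keanu Abara is treated as also owning Chloe Abara's interest in Fairlane Group plc, giving 40% + 34% = 74%.
By parent–child attribution (R3), Keanu Abara is treated as also owning Chloe Abara's interest in Stonebridge Manufacturing Inc, giving 43% + 36% = 79%.
By parent–child attribution (R3), Keanu Abara is treated as owning Chloe Abara's 14% interest in Summit Textiles S.p.A.
Chain via Fairlane Group plc → Redpoint Mining NL (R2): 74% × 57% × 23% = 9.7014% of Summit Textiles S.p.A.
Chain via Stonebridge Manufacturing Inc. → Vantage Industries Corp. (R2): 79% × 81% × 58% = 37.1142% of Summit Textiles S.p.A.
Direct interest in Summit Textiles S.p.A: 14%.
Aggregating (R1): 9.7014% + 37.1142% + 14% = 60.8156%.

60.8156%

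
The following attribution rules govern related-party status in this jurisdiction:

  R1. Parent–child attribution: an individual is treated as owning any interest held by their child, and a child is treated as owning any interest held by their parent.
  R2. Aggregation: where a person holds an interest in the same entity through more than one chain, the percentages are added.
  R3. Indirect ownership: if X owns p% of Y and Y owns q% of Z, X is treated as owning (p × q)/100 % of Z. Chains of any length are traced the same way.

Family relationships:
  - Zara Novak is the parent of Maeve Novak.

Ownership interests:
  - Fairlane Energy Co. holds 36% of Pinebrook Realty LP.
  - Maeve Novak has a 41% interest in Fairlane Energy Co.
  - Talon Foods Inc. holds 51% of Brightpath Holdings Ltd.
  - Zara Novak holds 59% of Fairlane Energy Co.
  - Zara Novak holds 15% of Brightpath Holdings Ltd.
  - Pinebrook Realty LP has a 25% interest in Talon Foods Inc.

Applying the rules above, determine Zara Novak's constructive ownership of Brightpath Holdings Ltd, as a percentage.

19.59%

By parent–child attribution (R1), Zara Novak is treated as also owning Maeve Novak's interest in Fairlane Energy Co, giving 59% + 41% = 100%.
Chain via Fairlane Energy Co. → Pinebrook Realty LP → Talon Foods Inc. (R3): 100% × 36% × 25% × 51% = 4.59% of Brightpath Holdings Ltd.
Direct interest in Brightpath Holdings Ltd: 15%.
Aggregating (R2): 4.59% + 15% = 19.59%.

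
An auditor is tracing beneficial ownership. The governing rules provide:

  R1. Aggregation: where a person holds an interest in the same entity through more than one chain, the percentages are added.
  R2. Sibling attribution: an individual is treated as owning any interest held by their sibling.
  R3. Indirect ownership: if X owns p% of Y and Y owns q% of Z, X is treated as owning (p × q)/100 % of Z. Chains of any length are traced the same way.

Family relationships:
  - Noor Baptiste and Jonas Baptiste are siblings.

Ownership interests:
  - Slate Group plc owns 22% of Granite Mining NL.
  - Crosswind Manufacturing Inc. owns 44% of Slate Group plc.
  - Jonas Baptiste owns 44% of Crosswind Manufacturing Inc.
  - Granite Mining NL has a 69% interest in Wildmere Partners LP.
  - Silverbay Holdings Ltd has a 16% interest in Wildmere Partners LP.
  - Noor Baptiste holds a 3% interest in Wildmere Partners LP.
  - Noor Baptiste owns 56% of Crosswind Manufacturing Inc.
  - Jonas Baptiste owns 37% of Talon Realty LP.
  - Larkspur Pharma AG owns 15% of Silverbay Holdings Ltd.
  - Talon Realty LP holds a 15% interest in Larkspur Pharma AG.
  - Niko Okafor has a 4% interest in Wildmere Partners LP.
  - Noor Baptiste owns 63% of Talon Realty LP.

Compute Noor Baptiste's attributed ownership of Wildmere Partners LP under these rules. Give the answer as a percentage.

By sibling attribution (R2), Noor Baptiste is treated as also owning Jonas Baptiste's interest in Crosswind Manufacturing Inc, giving 56% + 44% = 100%.
By sibling attribution (R2), Noor Baptiste is treated as also owning Jonas Baptiste's interest in Talon Realty LP, giving 63% + 37% = 100%.
Chain via Crosswind Manufacturing Inc. → Slate Group plc → Granite Mining NL (R3): 100% × 44% × 22% × 69% = 6.6792% of Wildmere Partners LP.
Chain via Talon Realty LP → Larkspur Pharma AG → Silverbay Holdings Ltd (R3): 100% × 15% × 15% × 16% = 0.36% of Wildmere Partners LP.
Direct interest in Wildmere Partners LP: 3%.
Aggregating (R1): 6.6792% + 0.36% + 3% = 10.0392%.

10.0392%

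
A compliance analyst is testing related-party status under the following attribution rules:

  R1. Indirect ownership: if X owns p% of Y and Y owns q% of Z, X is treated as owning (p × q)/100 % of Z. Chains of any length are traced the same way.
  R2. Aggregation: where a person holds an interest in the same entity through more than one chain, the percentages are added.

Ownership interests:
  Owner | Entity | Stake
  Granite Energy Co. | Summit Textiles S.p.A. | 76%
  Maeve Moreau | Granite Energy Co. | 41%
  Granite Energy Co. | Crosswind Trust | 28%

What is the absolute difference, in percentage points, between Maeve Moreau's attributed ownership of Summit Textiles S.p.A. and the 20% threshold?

Chain via Granite Energy Co. (R1): 41% × 76% = 31.16% of Summit Textiles S.p.A.
31.16% exceeds the 20% threshold by 11.16 percentage points.

11.16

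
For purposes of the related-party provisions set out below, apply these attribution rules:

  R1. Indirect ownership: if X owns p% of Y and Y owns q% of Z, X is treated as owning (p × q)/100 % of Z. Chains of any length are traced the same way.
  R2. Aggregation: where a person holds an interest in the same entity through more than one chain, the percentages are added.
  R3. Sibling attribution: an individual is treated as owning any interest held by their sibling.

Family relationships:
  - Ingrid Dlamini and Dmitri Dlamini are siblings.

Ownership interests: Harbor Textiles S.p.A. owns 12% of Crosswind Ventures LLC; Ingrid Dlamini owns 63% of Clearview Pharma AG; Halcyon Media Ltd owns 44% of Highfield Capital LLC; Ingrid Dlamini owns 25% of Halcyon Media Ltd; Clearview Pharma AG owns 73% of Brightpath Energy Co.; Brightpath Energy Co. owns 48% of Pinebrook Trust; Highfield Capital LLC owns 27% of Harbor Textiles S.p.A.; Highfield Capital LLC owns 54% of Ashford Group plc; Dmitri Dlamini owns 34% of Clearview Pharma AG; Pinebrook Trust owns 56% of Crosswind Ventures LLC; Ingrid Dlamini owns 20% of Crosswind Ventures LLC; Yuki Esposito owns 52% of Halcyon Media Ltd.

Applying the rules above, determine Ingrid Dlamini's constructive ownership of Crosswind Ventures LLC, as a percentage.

39.390128%

By sibling attribution (R3), Ingrid Dlamini is treated as also owning Dmitri Dlamini's interest in Clearview Pharma AG, giving 63% + 34% = 97%.
Chain via Clearview Pharma AG → Brightpath Energy Co. → Pinebrook Trust (R1): 97% × 73% × 48% × 56% = 19.033728% of Crosswind Ventures LLC.
Chain via Halcyon Media Ltd → Highfield Capital LLC → Harbor Textiles S.p.A. (R1): 25% × 44% × 27% × 12% = 0.3564% of Crosswind Ventures LLC.
Direct interest in Crosswind Ventures LLC: 20%.
Aggregating (R2): 19.033728% + 0.3564% + 20% = 39.390128%.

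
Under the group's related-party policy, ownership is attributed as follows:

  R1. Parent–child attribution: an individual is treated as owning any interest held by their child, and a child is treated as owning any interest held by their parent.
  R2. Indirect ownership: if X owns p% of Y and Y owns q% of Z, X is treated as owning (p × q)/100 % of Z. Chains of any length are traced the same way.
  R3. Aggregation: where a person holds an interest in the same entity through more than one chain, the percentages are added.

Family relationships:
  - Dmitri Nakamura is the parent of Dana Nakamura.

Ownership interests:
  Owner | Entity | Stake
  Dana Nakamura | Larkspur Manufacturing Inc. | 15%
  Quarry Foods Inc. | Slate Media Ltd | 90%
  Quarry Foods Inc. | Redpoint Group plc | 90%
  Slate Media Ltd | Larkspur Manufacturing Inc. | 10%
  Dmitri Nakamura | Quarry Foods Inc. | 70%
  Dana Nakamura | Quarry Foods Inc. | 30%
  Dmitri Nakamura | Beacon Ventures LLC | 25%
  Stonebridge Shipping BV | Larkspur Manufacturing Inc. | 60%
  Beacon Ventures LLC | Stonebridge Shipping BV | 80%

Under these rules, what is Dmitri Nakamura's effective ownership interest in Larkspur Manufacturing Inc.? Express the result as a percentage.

36%

By parent–child attribution (R1), Dmitri Nakamura is treated as also owning Dana Nakamura's interest in Quarry Foods Inc, giving 70% + 30% = 100%.
By parent–child attribution (R1), Dmitri Nakamura is treated as owning Dana Nakamura's 15% interest in Larkspur Manufacturing Inc.
Chain via Beacon Ventures LLC → Stonebridge Shipping BV (R2): 25% × 80% × 60% = 12% of Larkspur Manufacturing Inc.
Chain via Quarry Foods Inc. → Slate Media Ltd (R2): 100% × 90% × 10% = 9% of Larkspur Manufacturing Inc.
Direct interest in Larkspur Manufacturing Inc: 15%.
Aggregating (R3): 12% + 9% + 15% = 36%.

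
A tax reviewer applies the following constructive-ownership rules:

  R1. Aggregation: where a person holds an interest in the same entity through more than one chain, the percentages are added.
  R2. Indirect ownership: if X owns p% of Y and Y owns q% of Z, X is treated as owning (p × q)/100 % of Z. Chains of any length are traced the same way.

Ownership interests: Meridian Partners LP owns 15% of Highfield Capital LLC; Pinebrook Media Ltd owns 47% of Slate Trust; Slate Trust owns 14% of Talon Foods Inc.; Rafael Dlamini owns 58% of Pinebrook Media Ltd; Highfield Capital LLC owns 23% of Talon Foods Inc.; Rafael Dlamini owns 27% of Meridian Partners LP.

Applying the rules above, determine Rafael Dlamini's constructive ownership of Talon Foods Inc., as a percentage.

Chain via Pinebrook Media Ltd → Slate Trust (R2): 58% × 47% × 14% = 3.8164% of Talon Foods Inc.
Chain via Meridian Partners LP → Highfield Capital LLC (R2): 27% × 15% × 23% = 0.9315% of Talon Foods Inc.
Aggregating (R1): 3.8164% + 0.9315% = 4.7479%.

4.7479%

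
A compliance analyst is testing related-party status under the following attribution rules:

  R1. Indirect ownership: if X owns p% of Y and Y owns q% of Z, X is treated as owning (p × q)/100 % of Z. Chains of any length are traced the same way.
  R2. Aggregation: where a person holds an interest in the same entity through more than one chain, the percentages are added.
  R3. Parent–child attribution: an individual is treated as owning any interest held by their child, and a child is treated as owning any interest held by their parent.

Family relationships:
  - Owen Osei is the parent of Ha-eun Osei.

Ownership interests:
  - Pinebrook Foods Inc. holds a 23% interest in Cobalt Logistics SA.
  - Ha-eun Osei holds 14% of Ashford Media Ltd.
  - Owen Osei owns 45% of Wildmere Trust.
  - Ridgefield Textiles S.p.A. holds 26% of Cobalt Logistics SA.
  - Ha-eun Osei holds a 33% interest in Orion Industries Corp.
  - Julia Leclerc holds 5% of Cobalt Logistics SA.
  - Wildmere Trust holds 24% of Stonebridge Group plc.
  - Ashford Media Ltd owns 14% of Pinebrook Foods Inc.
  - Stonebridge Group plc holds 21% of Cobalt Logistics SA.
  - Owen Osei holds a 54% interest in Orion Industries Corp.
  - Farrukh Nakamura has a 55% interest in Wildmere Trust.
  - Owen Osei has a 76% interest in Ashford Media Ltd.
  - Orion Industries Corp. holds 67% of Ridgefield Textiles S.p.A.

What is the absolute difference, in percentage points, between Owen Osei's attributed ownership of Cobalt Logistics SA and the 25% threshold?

4.6786

By parent–child attribution (R3), Owen Osei is treated as also owning Ha-eun Osei's interest in Ashford Media Ltd, giving 76% + 14% = 90%.
By parent–child attribution (R3), Owen Osei is treated as also owning Ha-eun Osei's interest in Orion Industries Corp, giving 54% + 33% = 87%.
Chain via Wildmere Trust → Stonebridge Group plc (R1): 45% × 24% × 21% = 2.268% of Cobalt Logistics SA.
Chain via Ashford Media Ltd → Pinebrook Foods Inc. (R1): 90% × 14% × 23% = 2.898% of Cobalt Logistics SA.
Chain via Orion Industries Corp. → Ridgefield Textiles S.p.A. (R1): 87% × 67% × 26% = 15.1554% of Cobalt Logistics SA.
Aggregating (R2): 2.268% + 2.898% + 15.1554% = 20.3214%.
20.3214% falls short of the 25% threshold by 4.6786 percentage points.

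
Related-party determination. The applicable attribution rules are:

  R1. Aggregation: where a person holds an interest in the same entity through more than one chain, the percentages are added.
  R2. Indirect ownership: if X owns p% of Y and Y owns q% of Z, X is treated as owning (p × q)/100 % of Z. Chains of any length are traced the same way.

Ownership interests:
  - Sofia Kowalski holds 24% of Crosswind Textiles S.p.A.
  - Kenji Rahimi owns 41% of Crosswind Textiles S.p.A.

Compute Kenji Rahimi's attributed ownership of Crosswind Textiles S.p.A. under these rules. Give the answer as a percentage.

Direct interest in Crosswind Textiles S.p.A: 41%.

41%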